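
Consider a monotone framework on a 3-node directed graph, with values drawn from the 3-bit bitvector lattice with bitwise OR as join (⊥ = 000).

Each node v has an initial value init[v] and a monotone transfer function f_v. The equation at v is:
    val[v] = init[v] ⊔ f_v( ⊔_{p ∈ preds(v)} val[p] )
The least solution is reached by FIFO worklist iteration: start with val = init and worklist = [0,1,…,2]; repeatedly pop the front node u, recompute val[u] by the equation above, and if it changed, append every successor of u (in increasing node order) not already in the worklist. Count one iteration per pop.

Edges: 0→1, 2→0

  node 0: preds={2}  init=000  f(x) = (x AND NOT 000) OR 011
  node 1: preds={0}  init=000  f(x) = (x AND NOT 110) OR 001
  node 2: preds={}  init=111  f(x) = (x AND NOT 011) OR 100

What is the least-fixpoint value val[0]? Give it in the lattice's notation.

Worklist (3 pops):
  #1 pop 0: in=111 → 111 (was 000); enqueue []
  #2 pop 1: in=111 → 001 (was 000); enqueue []
  #3 pop 2: in=000 → 111 (no change)

Fixpoint:
  val[0] = 111
  val[1] = 001
  val[2] = 111

111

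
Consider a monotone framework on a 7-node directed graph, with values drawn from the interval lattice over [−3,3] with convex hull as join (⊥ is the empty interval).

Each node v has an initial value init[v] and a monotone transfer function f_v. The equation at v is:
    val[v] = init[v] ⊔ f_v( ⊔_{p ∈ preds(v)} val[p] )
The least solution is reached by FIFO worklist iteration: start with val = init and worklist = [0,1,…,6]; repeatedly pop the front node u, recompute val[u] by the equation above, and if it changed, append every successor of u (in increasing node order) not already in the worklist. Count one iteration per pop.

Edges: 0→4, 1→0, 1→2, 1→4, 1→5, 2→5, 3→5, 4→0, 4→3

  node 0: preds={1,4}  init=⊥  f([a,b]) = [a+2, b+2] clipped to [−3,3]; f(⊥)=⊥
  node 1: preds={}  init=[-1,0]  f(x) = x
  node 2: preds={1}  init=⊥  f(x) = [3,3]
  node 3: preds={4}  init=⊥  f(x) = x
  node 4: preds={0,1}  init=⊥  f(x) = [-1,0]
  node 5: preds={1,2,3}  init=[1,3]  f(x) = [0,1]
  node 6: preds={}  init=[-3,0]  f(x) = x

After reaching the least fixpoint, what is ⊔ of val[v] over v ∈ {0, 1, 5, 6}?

Trace (10 dequeues):
  [1] u=0 | in [-1,0] | out [1,2] | prev ⊥ | push {}
  [2] u=1 | in ⊥ | out [-1,0] | ==
  [3] u=2 | in [-1,0] | out [3,3] | prev ⊥ | push {}
  [4] u=3 | in ⊥ | out ⊥ | ==
  [5] u=4 | in [-1,2] | out [-1,0] | prev ⊥ | push {0,3}
  [6] u=5 | in [-1,3] | out [0,3] | prev [1,3] | push {}
  [7] u=6 | in ⊥ | out [-3,0] | ==
  [8] u=0 | in [-1,0] | out [1,2] | ==
  [9] u=3 | in [-1,0] | out [-1,0] | prev ⊥ | push {5}
  [10] u=5 | in [-1,3] | out [0,3] | ==

Converged values:
  [0] [1,2]
  [1] [-1,0]
  [2] [3,3]
  [3] [-1,0]
  [4] [-1,0]
  [5] [0,3]
  [6] [-3,0]

[-3,3]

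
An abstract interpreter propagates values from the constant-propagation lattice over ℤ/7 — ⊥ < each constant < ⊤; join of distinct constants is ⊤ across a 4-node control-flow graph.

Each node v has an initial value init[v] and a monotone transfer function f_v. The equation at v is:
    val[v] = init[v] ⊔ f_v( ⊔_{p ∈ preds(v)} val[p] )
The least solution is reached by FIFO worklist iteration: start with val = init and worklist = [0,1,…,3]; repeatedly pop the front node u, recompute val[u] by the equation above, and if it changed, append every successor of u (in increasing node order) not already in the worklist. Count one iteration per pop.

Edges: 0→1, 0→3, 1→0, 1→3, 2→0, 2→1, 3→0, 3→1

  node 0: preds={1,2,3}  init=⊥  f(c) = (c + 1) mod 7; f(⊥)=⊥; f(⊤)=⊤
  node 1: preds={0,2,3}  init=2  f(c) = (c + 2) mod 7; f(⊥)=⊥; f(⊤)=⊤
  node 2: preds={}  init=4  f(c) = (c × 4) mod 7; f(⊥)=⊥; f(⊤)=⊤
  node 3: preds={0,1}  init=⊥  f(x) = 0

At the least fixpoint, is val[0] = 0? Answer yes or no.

Iteration log — 6 steps:
  step 1. node 0  ⊔preds=⊤  new=⊤  old=⊥  +wl: 
  step 2. node 1  ⊔preds=⊤  new=⊤  old=2  +wl: 0
  step 3. node 2  ⊔preds=⊥  new=4  stable
  step 4. node 3  ⊔preds=⊤  new=0  old=⊥  +wl: 1
  step 5. node 0  ⊔preds=⊤  new=⊤  stable
  step 6. node 1  ⊔preds=⊤  new=⊤  stable

Least fixpoint reached:
  node 0: ⊤
  node 1: ⊤
  node 2: 4
  node 3: 0

no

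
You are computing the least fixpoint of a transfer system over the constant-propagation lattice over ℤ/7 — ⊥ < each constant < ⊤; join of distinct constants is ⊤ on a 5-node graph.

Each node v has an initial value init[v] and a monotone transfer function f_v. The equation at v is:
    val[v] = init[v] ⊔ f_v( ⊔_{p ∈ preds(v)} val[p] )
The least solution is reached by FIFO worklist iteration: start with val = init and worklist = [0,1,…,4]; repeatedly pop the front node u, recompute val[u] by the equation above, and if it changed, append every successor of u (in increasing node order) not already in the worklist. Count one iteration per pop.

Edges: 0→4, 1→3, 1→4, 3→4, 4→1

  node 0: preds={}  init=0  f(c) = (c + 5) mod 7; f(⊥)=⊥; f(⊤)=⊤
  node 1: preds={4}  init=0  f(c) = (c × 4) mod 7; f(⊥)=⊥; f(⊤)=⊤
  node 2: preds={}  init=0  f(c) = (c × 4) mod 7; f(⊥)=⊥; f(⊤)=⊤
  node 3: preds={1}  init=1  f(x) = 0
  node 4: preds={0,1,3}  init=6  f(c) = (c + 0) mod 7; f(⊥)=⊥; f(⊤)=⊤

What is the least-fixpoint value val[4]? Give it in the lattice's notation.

Trace (6 dequeues):
  [1] u=0 | in ⊥ | out 0 | ==
  [2] u=1 | in 6 | out ⊤ | prev 0 | push {}
  [3] u=2 | in ⊥ | out 0 | ==
  [4] u=3 | in ⊤ | out ⊤ | prev 1 | push {}
  [5] u=4 | in ⊤ | out ⊤ | prev 6 | push {1}
  [6] u=1 | in ⊤ | out ⊤ | ==

Converged values:
  [0] 0
  [1] ⊤
  [2] 0
  [3] ⊤
  [4] ⊤

⊤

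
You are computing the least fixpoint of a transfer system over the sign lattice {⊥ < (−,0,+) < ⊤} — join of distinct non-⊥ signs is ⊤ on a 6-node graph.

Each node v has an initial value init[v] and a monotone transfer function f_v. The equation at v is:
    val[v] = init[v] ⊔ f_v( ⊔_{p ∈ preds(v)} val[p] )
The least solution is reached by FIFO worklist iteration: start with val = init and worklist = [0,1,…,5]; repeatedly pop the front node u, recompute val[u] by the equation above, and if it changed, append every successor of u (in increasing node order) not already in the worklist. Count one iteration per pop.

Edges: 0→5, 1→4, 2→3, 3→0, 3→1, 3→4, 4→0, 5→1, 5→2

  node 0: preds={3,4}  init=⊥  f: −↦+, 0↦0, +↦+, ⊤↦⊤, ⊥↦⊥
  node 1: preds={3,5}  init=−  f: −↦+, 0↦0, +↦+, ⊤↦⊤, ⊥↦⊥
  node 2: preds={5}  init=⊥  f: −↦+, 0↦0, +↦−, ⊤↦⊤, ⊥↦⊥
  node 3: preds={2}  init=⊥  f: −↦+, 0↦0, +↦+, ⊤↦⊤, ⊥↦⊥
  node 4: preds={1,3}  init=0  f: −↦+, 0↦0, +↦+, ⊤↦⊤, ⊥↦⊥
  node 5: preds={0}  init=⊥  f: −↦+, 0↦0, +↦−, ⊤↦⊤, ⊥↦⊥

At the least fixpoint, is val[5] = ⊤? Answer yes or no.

yes

Worklist (20 pops):
  #1 pop 0: in=0 → 0 (was ⊥); enqueue []
  #2 pop 1: in=⊥ → − (no change)
  #3 pop 2: in=⊥ → ⊥ (no change)
  #4 pop 3: in=⊥ → ⊥ (no change)
  #5 pop 4: in=− → ⊤ (was 0); enqueue [0]
  #6 pop 5: in=0 → 0 (was ⊥); enqueue [1,2]
  #7 pop 0: in=⊤ → ⊤ (was 0); enqueue [5]
  #8 pop 1: in=0 → ⊤ (was −); enqueue [4]
  #9 pop 2: in=0 → 0 (was ⊥); enqueue [3]
  #10 pop 5: in=⊤ → ⊤ (was 0); enqueue [1,2]
  #11 pop 4: in=⊤ → ⊤ (no change)
  #12 pop 3: in=0 → 0 (was ⊥); enqueue [0,4]
  #13 pop 1: in=⊤ → ⊤ (no change)
  #14 pop 2: in=⊤ → ⊤ (was 0); enqueue [3]
  #15 pop 0: in=⊤ → ⊤ (no change)
  #16 pop 4: in=⊤ → ⊤ (no change)
  #17 pop 3: in=⊤ → ⊤ (was 0); enqueue [0,1,4]
  #18 pop 0: in=⊤ → ⊤ (no change)
  #19 pop 1: in=⊤ → ⊤ (no change)
  #20 pop 4: in=⊤ → ⊤ (no change)

Fixpoint:
  val[0] = ⊤
  val[1] = ⊤
  val[2] = ⊤
  val[3] = ⊤
  val[4] = ⊤
  val[5] = ⊤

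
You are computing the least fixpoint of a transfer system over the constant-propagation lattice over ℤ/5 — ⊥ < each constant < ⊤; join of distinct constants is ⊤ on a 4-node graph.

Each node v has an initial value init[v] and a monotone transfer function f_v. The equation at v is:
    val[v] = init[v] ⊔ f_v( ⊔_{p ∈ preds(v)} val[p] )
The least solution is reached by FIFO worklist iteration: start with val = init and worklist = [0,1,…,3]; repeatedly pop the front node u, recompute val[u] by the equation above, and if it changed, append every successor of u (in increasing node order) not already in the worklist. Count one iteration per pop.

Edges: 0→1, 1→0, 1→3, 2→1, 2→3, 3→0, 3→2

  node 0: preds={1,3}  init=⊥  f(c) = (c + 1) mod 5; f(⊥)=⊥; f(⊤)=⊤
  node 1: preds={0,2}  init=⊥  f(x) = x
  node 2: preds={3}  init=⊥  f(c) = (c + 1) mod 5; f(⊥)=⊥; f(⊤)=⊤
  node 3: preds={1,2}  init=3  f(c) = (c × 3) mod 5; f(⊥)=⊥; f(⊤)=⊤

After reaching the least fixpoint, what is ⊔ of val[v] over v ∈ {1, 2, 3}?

Iteration log — 10 steps:
  step 1. node 0  ⊔preds=3  new=4  old=⊥  +wl: 
  step 2. node 1  ⊔preds=4  new=4  old=⊥  +wl: 0
  step 3. node 2  ⊔preds=3  new=4  old=⊥  +wl: 1
  step 4. node 3  ⊔preds=4  new=⊤  old=3  +wl: 2
  step 5. node 0  ⊔preds=⊤  new=⊤  old=4  +wl: 
  step 6. node 1  ⊔preds=⊤  new=⊤  old=4  +wl: 0,3
  step 7. node 2  ⊔preds=⊤  new=⊤  old=4  +wl: 1
  step 8. node 0  ⊔preds=⊤  new=⊤  stable
  step 9. node 3  ⊔preds=⊤  new=⊤  stable
  step 10. node 1  ⊔preds=⊤  new=⊤  stable

Least fixpoint reached:
  node 0: ⊤
  node 1: ⊤
  node 2: ⊤
  node 3: ⊤

⊤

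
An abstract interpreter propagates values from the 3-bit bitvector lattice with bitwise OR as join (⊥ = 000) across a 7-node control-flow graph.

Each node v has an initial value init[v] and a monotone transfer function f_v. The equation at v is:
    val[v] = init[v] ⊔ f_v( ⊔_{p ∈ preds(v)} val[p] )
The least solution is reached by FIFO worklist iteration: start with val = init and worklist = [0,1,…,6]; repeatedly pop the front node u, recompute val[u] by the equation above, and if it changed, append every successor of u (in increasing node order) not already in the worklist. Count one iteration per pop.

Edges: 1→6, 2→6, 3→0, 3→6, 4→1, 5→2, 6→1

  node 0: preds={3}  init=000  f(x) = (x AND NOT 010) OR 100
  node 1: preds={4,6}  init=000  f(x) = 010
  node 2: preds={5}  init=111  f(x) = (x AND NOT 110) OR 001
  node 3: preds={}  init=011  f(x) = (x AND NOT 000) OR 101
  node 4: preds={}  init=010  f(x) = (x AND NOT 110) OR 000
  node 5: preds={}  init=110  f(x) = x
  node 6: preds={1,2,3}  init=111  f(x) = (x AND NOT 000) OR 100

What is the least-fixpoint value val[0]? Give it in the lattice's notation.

Trace (8 dequeues):
  [1] u=0 | in 011 | out 101 | prev 000 | push {}
  [2] u=1 | in 111 | out 010 | prev 000 | push {}
  [3] u=2 | in 110 | out 111 | ==
  [4] u=3 | in 000 | out 111 | prev 011 | push {0}
  [5] u=4 | in 000 | out 010 | ==
  [6] u=5 | in 000 | out 110 | ==
  [7] u=6 | in 111 | out 111 | ==
  [8] u=0 | in 111 | out 101 | ==

Converged values:
  [0] 101
  [1] 010
  [2] 111
  [3] 111
  [4] 010
  [5] 110
  [6] 111

101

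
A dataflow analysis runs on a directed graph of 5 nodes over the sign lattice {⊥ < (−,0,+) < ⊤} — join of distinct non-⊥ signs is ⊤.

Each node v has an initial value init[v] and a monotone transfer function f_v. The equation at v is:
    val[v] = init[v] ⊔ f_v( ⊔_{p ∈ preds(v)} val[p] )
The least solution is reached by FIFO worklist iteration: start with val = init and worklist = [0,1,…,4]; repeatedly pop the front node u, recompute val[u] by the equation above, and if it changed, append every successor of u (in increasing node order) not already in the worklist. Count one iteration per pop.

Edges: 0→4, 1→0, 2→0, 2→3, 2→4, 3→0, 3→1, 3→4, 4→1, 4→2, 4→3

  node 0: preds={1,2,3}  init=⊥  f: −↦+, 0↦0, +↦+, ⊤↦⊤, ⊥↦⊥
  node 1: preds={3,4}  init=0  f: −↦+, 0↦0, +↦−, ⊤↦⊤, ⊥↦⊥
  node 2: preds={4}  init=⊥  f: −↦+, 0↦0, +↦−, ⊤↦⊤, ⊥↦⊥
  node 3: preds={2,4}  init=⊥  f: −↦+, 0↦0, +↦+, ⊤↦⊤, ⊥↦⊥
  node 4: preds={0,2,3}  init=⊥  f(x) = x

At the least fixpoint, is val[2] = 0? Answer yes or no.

yes

Iteration log — 11 steps:
  step 1. node 0  ⊔preds=0  new=0  old=⊥  +wl: 
  step 2. node 1  ⊔preds=⊥  new=0  stable
  step 3. node 2  ⊔preds=⊥  new=⊥  stable
  step 4. node 3  ⊔preds=⊥  new=⊥  stable
  step 5. node 4  ⊔preds=0  new=0  old=⊥  +wl: 1,2,3
  step 6. node 1  ⊔preds=0  new=0  stable
  step 7. node 2  ⊔preds=0  new=0  old=⊥  +wl: 0,4
  step 8. node 3  ⊔preds=0  new=0  old=⊥  +wl: 1
  step 9. node 0  ⊔preds=0  new=0  stable
  step 10. node 4  ⊔preds=0  new=0  stable
  step 11. node 1  ⊔preds=0  new=0  stable

Least fixpoint reached:
  node 0: 0
  node 1: 0
  node 2: 0
  node 3: 0
  node 4: 0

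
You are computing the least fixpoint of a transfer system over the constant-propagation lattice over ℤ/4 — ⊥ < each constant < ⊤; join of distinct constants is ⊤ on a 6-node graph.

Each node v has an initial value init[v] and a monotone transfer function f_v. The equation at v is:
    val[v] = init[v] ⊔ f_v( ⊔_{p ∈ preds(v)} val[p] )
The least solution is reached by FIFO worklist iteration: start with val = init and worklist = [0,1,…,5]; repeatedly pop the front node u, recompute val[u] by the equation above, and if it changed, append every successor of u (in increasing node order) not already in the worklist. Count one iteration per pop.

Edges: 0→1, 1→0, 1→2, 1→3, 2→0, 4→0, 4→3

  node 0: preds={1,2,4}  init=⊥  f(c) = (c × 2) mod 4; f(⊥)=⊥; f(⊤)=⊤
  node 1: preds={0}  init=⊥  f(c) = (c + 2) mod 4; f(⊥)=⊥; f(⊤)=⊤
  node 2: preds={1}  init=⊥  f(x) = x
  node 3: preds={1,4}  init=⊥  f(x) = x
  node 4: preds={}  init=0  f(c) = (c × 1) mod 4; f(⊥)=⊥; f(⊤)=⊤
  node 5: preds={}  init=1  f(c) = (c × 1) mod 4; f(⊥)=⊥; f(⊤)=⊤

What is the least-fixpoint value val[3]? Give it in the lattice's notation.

⊤

Trace (12 dequeues):
  [1] u=0 | in 0 | out 0 | prev ⊥ | push {}
  [2] u=1 | in 0 | out 2 | prev ⊥ | push {0}
  [3] u=2 | in 2 | out 2 | prev ⊥ | push {}
  [4] u=3 | in ⊤ | out ⊤ | prev ⊥ | push {}
  [5] u=4 | in ⊥ | out 0 | ==
  [6] u=5 | in ⊥ | out 1 | ==
  [7] u=0 | in ⊤ | out ⊤ | prev 0 | push {1}
  [8] u=1 | in ⊤ | out ⊤ | prev 2 | push {0,2,3}
  [9] u=0 | in ⊤ | out ⊤ | ==
  [10] u=2 | in ⊤ | out ⊤ | prev 2 | push {0}
  [11] u=3 | in ⊤ | out ⊤ | ==
  [12] u=0 | in ⊤ | out ⊤ | ==

Converged values:
  [0] ⊤
  [1] ⊤
  [2] ⊤
  [3] ⊤
  [4] 0
  [5] 1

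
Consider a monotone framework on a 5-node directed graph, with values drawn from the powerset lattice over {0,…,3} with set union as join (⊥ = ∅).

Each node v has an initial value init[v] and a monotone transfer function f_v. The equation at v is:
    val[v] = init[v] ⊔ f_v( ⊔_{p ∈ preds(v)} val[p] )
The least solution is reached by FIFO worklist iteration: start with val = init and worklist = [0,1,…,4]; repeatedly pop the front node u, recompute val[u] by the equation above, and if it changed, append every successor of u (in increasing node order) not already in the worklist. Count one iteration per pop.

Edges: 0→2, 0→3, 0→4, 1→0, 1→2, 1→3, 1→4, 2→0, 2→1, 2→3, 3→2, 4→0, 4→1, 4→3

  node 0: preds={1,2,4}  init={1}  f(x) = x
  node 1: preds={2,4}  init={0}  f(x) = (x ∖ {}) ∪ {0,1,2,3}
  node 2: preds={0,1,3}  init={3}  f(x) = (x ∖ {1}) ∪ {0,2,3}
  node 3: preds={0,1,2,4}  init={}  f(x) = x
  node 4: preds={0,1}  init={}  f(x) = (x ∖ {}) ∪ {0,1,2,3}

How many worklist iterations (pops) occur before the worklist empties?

Iteration log — 10 steps:
  step 1. node 0  ⊔preds={0,3}  new={0,1,3}  old={1}  +wl: 
  step 2. node 1  ⊔preds={3}  new={0,1,2,3}  old={0}  +wl: 0
  step 3. node 2  ⊔preds={0,1,2,3}  new={0,2,3}  old={3}  +wl: 1
  step 4. node 3  ⊔preds={0,1,2,3}  new={0,1,2,3}  old={}  +wl: 2
  step 5. node 4  ⊔preds={0,1,2,3}  new={0,1,2,3}  old={}  +wl: 3
  step 6. node 0  ⊔preds={0,1,2,3}  new={0,1,2,3}  old={0,1,3}  +wl: 4
  step 7. node 1  ⊔preds={0,1,2,3}  new={0,1,2,3}  stable
  step 8. node 2  ⊔preds={0,1,2,3}  new={0,2,3}  stable
  step 9. node 3  ⊔preds={0,1,2,3}  new={0,1,2,3}  stable
  step 10. node 4  ⊔preds={0,1,2,3}  new={0,1,2,3}  stable

Least fixpoint reached:
  node 0: {0,1,2,3}
  node 1: {0,1,2,3}
  node 2: {0,2,3}
  node 3: {0,1,2,3}
  node 4: {0,1,2,3}

10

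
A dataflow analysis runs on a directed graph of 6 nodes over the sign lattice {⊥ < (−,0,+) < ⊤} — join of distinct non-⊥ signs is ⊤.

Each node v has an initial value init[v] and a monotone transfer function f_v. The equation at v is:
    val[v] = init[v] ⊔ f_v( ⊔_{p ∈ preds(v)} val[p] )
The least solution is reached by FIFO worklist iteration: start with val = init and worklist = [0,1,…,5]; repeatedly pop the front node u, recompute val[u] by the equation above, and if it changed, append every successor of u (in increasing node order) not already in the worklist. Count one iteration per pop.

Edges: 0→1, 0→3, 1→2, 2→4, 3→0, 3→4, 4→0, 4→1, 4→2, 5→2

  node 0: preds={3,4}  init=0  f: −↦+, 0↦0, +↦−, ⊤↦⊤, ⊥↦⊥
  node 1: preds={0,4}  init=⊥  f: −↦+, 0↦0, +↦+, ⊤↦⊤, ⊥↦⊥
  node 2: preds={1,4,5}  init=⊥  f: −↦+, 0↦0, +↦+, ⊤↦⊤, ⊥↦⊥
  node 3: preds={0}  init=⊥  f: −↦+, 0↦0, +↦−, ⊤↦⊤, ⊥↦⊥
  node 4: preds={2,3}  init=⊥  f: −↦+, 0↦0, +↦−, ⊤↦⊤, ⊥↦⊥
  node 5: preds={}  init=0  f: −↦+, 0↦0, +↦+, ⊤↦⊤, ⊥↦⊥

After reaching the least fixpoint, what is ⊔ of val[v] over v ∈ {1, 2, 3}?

0

Iteration log — 9 steps:
  step 1. node 0  ⊔preds=⊥  new=0  stable
  step 2. node 1  ⊔preds=0  new=0  old=⊥  +wl: 
  step 3. node 2  ⊔preds=0  new=0  old=⊥  +wl: 
  step 4. node 3  ⊔preds=0  new=0  old=⊥  +wl: 0
  step 5. node 4  ⊔preds=0  new=0  old=⊥  +wl: 1,2
  step 6. node 5  ⊔preds=⊥  new=0  stable
  step 7. node 0  ⊔preds=0  new=0  stable
  step 8. node 1  ⊔preds=0  new=0  stable
  step 9. node 2  ⊔preds=0  new=0  stable

Least fixpoint reached:
  node 0: 0
  node 1: 0
  node 2: 0
  node 3: 0
  node 4: 0
  node 5: 0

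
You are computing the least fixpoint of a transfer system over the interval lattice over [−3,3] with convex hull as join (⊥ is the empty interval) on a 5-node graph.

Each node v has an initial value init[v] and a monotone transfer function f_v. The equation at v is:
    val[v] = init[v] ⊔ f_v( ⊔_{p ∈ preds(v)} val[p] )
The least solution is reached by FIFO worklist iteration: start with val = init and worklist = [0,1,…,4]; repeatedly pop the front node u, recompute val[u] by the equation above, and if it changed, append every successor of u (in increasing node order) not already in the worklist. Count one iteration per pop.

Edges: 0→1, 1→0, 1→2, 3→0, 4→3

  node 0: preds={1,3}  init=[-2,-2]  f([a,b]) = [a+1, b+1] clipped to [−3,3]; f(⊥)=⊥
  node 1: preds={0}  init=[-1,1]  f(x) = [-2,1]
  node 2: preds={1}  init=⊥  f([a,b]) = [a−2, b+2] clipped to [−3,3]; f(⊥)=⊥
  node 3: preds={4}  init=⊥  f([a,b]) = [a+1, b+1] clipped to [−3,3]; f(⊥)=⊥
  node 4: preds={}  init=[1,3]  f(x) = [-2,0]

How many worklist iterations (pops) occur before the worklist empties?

Trace (9 dequeues):
  [1] u=0 | in [-1,1] | out [-2,2] | prev [-2,-2] | push {}
  [2] u=1 | in [-2,2] | out [-2,1] | prev [-1,1] | push {0}
  [3] u=2 | in [-2,1] | out [-3,3] | prev ⊥ | push {}
  [4] u=3 | in [1,3] | out [2,3] | prev ⊥ | push {}
  [5] u=4 | in ⊥ | out [-2,3] | prev [1,3] | push {3}
  [6] u=0 | in [-2,3] | out [-2,3] | prev [-2,2] | push {1}
  [7] u=3 | in [-2,3] | out [-1,3] | prev [2,3] | push {0}
  [8] u=1 | in [-2,3] | out [-2,1] | ==
  [9] u=0 | in [-2,3] | out [-2,3] | ==

Converged values:
  [0] [-2,3]
  [1] [-2,1]
  [2] [-3,3]
  [3] [-1,3]
  [4] [-2,3]

9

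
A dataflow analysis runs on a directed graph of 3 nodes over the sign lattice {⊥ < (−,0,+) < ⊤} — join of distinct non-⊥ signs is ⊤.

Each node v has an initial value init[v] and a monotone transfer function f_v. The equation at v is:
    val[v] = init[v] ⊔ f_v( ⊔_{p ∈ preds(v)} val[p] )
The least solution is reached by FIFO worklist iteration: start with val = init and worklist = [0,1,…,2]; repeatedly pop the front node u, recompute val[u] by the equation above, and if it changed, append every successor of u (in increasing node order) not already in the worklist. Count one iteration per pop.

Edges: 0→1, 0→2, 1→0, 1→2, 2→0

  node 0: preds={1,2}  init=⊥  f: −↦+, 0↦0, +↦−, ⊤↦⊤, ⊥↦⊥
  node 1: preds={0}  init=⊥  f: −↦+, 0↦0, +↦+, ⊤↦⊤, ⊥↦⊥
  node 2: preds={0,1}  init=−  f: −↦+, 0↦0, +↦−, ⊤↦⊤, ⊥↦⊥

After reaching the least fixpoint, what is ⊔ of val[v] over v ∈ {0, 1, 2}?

Iteration log — 7 steps:
  step 1. node 0  ⊔preds=−  new=+  old=⊥  +wl: 
  step 2. node 1  ⊔preds=+  new=+  old=⊥  +wl: 0
  step 3. node 2  ⊔preds=+  new=−  stable
  step 4. node 0  ⊔preds=⊤  new=⊤  old=+  +wl: 1,2
  step 5. node 1  ⊔preds=⊤  new=⊤  old=+  +wl: 0
  step 6. node 2  ⊔preds=⊤  new=⊤  old=−  +wl: 
  step 7. node 0  ⊔preds=⊤  new=⊤  stable

Least fixpoint reached:
  node 0: ⊤
  node 1: ⊤
  node 2: ⊤

⊤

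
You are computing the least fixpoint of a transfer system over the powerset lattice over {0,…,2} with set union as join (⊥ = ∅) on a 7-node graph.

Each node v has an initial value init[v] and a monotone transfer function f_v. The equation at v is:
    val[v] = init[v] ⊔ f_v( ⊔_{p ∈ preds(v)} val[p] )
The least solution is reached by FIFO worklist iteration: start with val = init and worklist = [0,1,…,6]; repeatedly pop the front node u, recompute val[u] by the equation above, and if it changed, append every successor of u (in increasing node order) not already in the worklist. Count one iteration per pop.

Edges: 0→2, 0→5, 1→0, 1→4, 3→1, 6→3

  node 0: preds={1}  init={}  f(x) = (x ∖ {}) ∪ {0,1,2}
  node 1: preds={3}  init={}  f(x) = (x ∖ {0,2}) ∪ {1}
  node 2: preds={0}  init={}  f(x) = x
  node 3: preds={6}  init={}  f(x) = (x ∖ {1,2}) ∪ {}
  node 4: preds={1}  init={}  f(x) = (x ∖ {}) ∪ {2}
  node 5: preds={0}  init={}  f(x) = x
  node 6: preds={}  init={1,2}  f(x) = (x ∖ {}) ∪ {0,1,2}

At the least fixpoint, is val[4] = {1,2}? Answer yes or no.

Trace (10 dequeues):
  [1] u=0 | in {} | out {0,1,2} | prev {} | push {}
  [2] u=1 | in {} | out {1} | prev {} | push {0}
  [3] u=2 | in {0,1,2} | out {0,1,2} | prev {} | push {}
  [4] u=3 | in {1,2} | out {} | ==
  [5] u=4 | in {1} | out {1,2} | prev {} | push {}
  [6] u=5 | in {0,1,2} | out {0,1,2} | prev {} | push {}
  [7] u=6 | in {} | out {0,1,2} | prev {1,2} | push {3}
  [8] u=0 | in {1} | out {0,1,2} | ==
  [9] u=3 | in {0,1,2} | out {0} | prev {} | push {1}
  [10] u=1 | in {0} | out {1} | ==

Converged values:
  [0] {0,1,2}
  [1] {1}
  [2] {0,1,2}
  [3] {0}
  [4] {1,2}
  [5] {0,1,2}
  [6] {0,1,2}

yes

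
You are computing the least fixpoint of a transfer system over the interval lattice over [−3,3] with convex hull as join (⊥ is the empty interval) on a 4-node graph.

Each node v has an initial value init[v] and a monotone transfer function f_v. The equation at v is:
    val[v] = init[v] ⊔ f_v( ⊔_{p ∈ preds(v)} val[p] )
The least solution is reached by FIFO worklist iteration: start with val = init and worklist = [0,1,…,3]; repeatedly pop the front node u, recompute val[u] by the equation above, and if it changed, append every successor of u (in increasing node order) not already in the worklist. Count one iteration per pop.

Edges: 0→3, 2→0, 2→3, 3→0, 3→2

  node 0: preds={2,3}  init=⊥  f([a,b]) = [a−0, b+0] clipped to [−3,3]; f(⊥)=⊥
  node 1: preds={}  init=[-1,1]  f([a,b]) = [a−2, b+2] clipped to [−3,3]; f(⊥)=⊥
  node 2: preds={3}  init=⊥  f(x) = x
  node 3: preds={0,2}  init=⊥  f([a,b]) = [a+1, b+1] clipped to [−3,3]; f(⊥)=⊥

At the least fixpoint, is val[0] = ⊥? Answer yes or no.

Worklist (4 pops):
  #1 pop 0: in=⊥ → ⊥ (no change)
  #2 pop 1: in=⊥ → [-1,1] (no change)
  #3 pop 2: in=⊥ → ⊥ (no change)
  #4 pop 3: in=⊥ → ⊥ (no change)

Fixpoint:
  val[0] = ⊥
  val[1] = [-1,1]
  val[2] = ⊥
  val[3] = ⊥

yes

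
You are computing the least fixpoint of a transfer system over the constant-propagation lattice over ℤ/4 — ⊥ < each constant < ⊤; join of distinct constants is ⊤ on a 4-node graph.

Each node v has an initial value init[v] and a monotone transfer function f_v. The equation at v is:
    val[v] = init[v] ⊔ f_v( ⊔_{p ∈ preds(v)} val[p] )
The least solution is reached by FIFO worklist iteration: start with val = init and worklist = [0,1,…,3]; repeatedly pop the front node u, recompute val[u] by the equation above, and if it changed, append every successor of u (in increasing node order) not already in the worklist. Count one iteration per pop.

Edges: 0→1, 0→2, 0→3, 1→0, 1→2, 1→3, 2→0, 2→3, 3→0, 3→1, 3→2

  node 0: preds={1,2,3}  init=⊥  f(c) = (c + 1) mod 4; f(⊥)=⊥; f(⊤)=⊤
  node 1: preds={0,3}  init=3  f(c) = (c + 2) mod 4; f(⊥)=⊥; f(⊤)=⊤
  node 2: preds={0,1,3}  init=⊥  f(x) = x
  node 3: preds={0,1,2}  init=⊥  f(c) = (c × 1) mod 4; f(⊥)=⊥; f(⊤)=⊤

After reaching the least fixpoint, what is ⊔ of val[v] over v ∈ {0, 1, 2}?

⊤

Iteration log — 8 steps:
  step 1. node 0  ⊔preds=3  new=0  old=⊥  +wl: 
  step 2. node 1  ⊔preds=0  new=⊤  old=3  +wl: 0
  step 3. node 2  ⊔preds=⊤  new=⊤  old=⊥  +wl: 
  step 4. node 3  ⊔preds=⊤  new=⊤  old=⊥  +wl: 1,2
  step 5. node 0  ⊔preds=⊤  new=⊤  old=0  +wl: 3
  step 6. node 1  ⊔preds=⊤  new=⊤  stable
  step 7. node 2  ⊔preds=⊤  new=⊤  stable
  step 8. node 3  ⊔preds=⊤  new=⊤  stable

Least fixpoint reached:
  node 0: ⊤
  node 1: ⊤
  node 2: ⊤
  node 3: ⊤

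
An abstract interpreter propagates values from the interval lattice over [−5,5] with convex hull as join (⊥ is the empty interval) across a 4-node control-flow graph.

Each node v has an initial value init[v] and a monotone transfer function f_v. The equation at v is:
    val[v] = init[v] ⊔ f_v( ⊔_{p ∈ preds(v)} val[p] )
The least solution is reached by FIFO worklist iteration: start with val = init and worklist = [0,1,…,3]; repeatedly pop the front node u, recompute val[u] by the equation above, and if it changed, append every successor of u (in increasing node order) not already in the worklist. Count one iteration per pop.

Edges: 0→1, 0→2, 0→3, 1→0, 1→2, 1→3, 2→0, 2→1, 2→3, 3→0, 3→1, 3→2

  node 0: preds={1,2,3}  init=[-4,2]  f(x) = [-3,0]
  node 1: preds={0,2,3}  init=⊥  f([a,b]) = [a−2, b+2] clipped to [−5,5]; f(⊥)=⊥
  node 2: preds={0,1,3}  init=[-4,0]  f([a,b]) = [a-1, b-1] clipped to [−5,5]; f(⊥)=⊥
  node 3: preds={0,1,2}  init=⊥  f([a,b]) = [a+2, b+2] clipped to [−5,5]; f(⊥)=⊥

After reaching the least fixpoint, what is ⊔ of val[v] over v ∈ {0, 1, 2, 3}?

[-5,5]

Iteration log — 10 steps:
  step 1. node 0  ⊔preds=[-4,0]  new=[-4,2]  stable
  step 2. node 1  ⊔preds=[-4,2]  new=[-5,4]  old=⊥  +wl: 0
  step 3. node 2  ⊔preds=[-5,4]  new=[-5,3]  old=[-4,0]  +wl: 1
  step 4. node 3  ⊔preds=[-5,4]  new=[-3,5]  old=⊥  +wl: 2
  step 5. node 0  ⊔preds=[-5,5]  new=[-4,2]  stable
  step 6. node 1  ⊔preds=[-5,5]  new=[-5,5]  old=[-5,4]  +wl: 0,3
  step 7. node 2  ⊔preds=[-5,5]  new=[-5,4]  old=[-5,3]  +wl: 1
  step 8. node 0  ⊔preds=[-5,5]  new=[-4,2]  stable
  step 9. node 3  ⊔preds=[-5,5]  new=[-3,5]  stable
  step 10. node 1  ⊔preds=[-5,5]  new=[-5,5]  stable

Least fixpoint reached:
  node 0: [-4,2]
  node 1: [-5,5]
  node 2: [-5,4]
  node 3: [-3,5]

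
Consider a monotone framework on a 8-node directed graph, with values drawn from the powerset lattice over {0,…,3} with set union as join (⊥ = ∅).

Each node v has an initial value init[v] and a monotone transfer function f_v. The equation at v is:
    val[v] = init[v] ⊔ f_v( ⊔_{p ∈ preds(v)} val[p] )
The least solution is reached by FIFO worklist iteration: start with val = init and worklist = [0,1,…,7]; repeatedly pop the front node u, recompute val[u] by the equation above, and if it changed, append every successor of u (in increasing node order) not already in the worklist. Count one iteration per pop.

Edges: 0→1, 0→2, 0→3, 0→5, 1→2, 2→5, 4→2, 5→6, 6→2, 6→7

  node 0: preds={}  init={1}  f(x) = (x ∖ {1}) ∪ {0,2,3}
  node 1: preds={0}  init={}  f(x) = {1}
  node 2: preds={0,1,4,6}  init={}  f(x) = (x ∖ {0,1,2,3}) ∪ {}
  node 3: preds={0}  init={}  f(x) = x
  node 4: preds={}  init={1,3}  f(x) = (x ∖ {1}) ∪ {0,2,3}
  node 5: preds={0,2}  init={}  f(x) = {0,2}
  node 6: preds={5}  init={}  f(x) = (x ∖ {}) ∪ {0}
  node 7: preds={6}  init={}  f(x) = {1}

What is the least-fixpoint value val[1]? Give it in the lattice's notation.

{1}

Iteration log — 9 steps:
  step 1. node 0  ⊔preds={}  new={0,1,2,3}  old={1}  +wl: 
  step 2. node 1  ⊔preds={0,1,2,3}  new={1}  old={}  +wl: 
  step 3. node 2  ⊔preds={0,1,2,3}  new={}  stable
  step 4. node 3  ⊔preds={0,1,2,3}  new={0,1,2,3}  old={}  +wl: 
  step 5. node 4  ⊔preds={}  new={0,1,2,3}  old={1,3}  +wl: 2
  step 6. node 5  ⊔preds={0,1,2,3}  new={0,2}  old={}  +wl: 
  step 7. node 6  ⊔preds={0,2}  new={0,2}  old={}  +wl: 
  step 8. node 7  ⊔preds={0,2}  new={1}  old={}  +wl: 
  step 9. node 2  ⊔preds={0,1,2,3}  new={}  stable

Least fixpoint reached:
  node 0: {0,1,2,3}
  node 1: {1}
  node 2: {}
  node 3: {0,1,2,3}
  node 4: {0,1,2,3}
  node 5: {0,2}
  node 6: {0,2}
  node 7: {1}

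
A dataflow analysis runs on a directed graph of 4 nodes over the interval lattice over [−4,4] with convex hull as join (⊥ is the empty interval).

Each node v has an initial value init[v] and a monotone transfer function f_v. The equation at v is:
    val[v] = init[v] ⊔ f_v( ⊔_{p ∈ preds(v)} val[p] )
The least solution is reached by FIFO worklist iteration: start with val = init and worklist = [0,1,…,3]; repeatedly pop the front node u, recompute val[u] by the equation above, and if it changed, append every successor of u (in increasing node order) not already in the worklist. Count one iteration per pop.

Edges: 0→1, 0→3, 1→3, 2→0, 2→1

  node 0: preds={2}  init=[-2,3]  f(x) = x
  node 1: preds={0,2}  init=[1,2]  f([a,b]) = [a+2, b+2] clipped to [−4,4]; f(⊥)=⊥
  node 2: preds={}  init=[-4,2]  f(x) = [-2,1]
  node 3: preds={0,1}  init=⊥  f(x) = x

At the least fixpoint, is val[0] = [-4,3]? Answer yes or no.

Worklist (4 pops):
  #1 pop 0: in=[-4,2] → [-4,3] (was [-2,3]); enqueue []
  #2 pop 1: in=[-4,3] → [-2,4] (was [1,2]); enqueue []
  #3 pop 2: in=⊥ → [-4,2] (no change)
  #4 pop 3: in=[-4,4] → [-4,4] (was ⊥); enqueue []

Fixpoint:
  val[0] = [-4,3]
  val[1] = [-2,4]
  val[2] = [-4,2]
  val[3] = [-4,4]

yes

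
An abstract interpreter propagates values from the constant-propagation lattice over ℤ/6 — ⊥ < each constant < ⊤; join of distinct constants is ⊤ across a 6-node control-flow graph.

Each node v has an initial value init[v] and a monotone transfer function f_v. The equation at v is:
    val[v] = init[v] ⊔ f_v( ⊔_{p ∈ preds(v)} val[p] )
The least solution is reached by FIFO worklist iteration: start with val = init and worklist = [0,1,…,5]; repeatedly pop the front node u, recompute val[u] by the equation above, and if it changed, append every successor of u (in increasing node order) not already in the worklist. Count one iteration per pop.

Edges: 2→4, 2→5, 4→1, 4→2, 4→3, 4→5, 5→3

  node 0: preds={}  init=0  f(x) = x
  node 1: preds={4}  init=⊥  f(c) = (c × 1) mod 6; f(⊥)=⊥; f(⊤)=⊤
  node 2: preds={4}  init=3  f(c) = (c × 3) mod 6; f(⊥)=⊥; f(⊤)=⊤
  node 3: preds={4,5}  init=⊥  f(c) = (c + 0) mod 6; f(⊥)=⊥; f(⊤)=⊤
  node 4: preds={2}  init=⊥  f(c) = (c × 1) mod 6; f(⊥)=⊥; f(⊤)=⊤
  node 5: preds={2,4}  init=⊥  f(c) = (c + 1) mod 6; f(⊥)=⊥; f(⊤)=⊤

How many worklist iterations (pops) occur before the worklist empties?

9

Worklist (9 pops):
  #1 pop 0: in=⊥ → 0 (no change)
  #2 pop 1: in=⊥ → ⊥ (no change)
  #3 pop 2: in=⊥ → 3 (no change)
  #4 pop 3: in=⊥ → ⊥ (no change)
  #5 pop 4: in=3 → 3 (was ⊥); enqueue [1,2,3]
  #6 pop 5: in=3 → 4 (was ⊥); enqueue []
  #7 pop 1: in=3 → 3 (was ⊥); enqueue []
  #8 pop 2: in=3 → 3 (no change)
  #9 pop 3: in=⊤ → ⊤ (was ⊥); enqueue []

Fixpoint:
  val[0] = 0
  val[1] = 3
  val[2] = 3
  val[3] = ⊤
  val[4] = 3
  val[5] = 4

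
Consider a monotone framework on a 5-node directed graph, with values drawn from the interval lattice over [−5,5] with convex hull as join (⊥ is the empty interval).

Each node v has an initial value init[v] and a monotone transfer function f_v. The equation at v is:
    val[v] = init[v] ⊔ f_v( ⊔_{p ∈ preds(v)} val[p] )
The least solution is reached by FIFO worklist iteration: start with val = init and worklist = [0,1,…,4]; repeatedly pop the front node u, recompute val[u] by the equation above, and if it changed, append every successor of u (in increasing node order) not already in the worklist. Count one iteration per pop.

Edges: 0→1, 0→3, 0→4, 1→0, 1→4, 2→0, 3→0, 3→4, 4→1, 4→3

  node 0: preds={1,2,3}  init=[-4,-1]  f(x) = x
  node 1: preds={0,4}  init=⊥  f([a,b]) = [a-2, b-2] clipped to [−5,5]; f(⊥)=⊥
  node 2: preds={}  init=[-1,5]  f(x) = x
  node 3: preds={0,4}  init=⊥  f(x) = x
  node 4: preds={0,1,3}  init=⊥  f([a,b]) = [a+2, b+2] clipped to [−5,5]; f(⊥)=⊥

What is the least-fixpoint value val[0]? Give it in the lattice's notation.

Iteration log — 10 steps:
  step 1. node 0  ⊔preds=[-1,5]  new=[-4,5]  old=[-4,-1]  +wl: 
  step 2. node 1  ⊔preds=[-4,5]  new=[-5,3]  old=⊥  +wl: 0
  step 3. node 2  ⊔preds=⊥  new=[-1,5]  stable
  step 4. node 3  ⊔preds=[-4,5]  new=[-4,5]  old=⊥  +wl: 
  step 5. node 4  ⊔preds=[-5,5]  new=[-3,5]  old=⊥  +wl: 1,3
  step 6. node 0  ⊔preds=[-5,5]  new=[-5,5]  old=[-4,5]  +wl: 4
  step 7. node 1  ⊔preds=[-5,5]  new=[-5,3]  stable
  step 8. node 3  ⊔preds=[-5,5]  new=[-5,5]  old=[-4,5]  +wl: 0
  step 9. node 4  ⊔preds=[-5,5]  new=[-3,5]  stable
  step 10. node 0  ⊔preds=[-5,5]  new=[-5,5]  stable

Least fixpoint reached:
  node 0: [-5,5]
  node 1: [-5,3]
  node 2: [-1,5]
  node 3: [-5,5]
  node 4: [-3,5]

[-5,5]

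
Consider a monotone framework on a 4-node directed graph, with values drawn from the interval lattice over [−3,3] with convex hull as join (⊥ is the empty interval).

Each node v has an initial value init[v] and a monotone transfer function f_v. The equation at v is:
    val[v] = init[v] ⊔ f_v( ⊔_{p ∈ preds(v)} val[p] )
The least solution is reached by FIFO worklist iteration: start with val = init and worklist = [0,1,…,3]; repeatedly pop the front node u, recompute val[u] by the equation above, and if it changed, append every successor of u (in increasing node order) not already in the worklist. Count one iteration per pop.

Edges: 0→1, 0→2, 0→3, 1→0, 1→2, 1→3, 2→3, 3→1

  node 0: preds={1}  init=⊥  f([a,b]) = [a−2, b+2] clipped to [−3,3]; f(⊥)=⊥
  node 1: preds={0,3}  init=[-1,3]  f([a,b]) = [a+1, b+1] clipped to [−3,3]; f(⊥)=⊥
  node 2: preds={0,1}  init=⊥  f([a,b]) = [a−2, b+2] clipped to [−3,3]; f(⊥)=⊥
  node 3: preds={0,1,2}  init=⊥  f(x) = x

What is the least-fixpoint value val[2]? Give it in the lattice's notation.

Worklist (6 pops):
  #1 pop 0: in=[-1,3] → [-3,3] (was ⊥); enqueue []
  #2 pop 1: in=[-3,3] → [-2,3] (was [-1,3]); enqueue [0]
  #3 pop 2: in=[-3,3] → [-3,3] (was ⊥); enqueue []
  #4 pop 3: in=[-3,3] → [-3,3] (was ⊥); enqueue [1]
  #5 pop 0: in=[-2,3] → [-3,3] (no change)
  #6 pop 1: in=[-3,3] → [-2,3] (no change)

Fixpoint:
  val[0] = [-3,3]
  val[1] = [-2,3]
  val[2] = [-3,3]
  val[3] = [-3,3]

[-3,3]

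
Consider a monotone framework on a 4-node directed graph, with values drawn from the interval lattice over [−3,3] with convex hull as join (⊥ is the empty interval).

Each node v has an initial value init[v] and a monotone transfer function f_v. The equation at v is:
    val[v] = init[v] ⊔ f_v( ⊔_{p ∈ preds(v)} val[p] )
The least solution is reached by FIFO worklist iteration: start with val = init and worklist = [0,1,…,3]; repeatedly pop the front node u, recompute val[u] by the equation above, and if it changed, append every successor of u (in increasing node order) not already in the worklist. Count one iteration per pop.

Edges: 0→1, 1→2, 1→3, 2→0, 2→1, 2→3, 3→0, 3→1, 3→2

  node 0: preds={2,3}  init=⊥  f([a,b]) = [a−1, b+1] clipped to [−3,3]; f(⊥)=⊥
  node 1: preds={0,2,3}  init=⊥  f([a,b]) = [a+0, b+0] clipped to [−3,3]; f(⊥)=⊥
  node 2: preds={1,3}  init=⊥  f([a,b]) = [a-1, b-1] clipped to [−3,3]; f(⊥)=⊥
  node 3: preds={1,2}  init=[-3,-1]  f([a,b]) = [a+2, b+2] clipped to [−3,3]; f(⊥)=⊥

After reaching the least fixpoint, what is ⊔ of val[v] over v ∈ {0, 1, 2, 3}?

[-3,3]

Iteration log — 11 steps:
  step 1. node 0  ⊔preds=[-3,-1]  new=[-3,0]  old=⊥  +wl: 
  step 2. node 1  ⊔preds=[-3,0]  new=[-3,0]  old=⊥  +wl: 
  step 3. node 2  ⊔preds=[-3,0]  new=[-3,-1]  old=⊥  +wl: 0,1
  step 4. node 3  ⊔preds=[-3,0]  new=[-3,2]  old=[-3,-1]  +wl: 2
  step 5. node 0  ⊔preds=[-3,2]  new=[-3,3]  old=[-3,0]  +wl: 
  step 6. node 1  ⊔preds=[-3,3]  new=[-3,3]  old=[-3,0]  +wl: 3
  step 7. node 2  ⊔preds=[-3,3]  new=[-3,2]  old=[-3,-1]  +wl: 0,1
  step 8. node 3  ⊔preds=[-3,3]  new=[-3,3]  old=[-3,2]  +wl: 2
  step 9. node 0  ⊔preds=[-3,3]  new=[-3,3]  stable
  step 10. node 1  ⊔preds=[-3,3]  new=[-3,3]  stable
  step 11. node 2  ⊔preds=[-3,3]  new=[-3,2]  stable

Least fixpoint reached:
  node 0: [-3,3]
  node 1: [-3,3]
  node 2: [-3,2]
  node 3: [-3,3]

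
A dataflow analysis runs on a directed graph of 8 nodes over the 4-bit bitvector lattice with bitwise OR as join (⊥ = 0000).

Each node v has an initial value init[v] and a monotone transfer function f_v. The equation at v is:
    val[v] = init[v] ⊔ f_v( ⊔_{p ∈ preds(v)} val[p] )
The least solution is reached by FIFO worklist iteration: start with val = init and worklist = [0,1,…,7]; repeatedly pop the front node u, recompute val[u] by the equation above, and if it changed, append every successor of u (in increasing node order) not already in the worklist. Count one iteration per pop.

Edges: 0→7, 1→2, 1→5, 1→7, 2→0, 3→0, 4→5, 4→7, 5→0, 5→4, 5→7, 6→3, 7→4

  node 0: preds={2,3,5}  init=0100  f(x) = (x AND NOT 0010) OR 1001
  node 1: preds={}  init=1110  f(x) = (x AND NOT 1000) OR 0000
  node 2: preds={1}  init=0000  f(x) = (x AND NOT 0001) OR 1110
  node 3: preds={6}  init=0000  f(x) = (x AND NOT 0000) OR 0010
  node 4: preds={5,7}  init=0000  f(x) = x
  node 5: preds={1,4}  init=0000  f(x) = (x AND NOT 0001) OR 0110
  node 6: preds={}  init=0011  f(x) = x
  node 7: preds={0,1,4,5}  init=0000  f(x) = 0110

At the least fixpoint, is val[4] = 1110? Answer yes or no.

Worklist (12 pops):
  #1 pop 0: in=0000 → 1101 (was 0100); enqueue []
  #2 pop 1: in=0000 → 1110 (no change)
  #3 pop 2: in=1110 → 1110 (was 0000); enqueue [0]
  #4 pop 3: in=0011 → 0011 (was 0000); enqueue []
  #5 pop 4: in=0000 → 0000 (no change)
  #6 pop 5: in=1110 → 1110 (was 0000); enqueue [4]
  #7 pop 6: in=0000 → 0011 (no change)
  #8 pop 7: in=1111 → 0110 (was 0000); enqueue []
  #9 pop 0: in=1111 → 1101 (no change)
  #10 pop 4: in=1110 → 1110 (was 0000); enqueue [5,7]
  #11 pop 5: in=1110 → 1110 (no change)
  #12 pop 7: in=1111 → 0110 (no change)

Fixpoint:
  val[0] = 1101
  val[1] = 1110
  val[2] = 1110
  val[3] = 0011
  val[4] = 1110
  val[5] = 1110
  val[6] = 0011
  val[7] = 0110

yes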